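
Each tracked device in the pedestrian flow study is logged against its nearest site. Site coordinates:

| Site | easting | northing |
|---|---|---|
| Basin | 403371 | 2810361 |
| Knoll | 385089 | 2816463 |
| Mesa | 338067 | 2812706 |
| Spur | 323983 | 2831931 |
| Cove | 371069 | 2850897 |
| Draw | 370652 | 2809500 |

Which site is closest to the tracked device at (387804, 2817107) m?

Knoll

Squared distances to each site:
Basin: 287840005.000; Knoll: 7785961.000; Mesa: 2493137970.000; Spur: 4292871017.000; Cove: 1421824325.000; Draw: 352057553.000.
Minimum at Knoll.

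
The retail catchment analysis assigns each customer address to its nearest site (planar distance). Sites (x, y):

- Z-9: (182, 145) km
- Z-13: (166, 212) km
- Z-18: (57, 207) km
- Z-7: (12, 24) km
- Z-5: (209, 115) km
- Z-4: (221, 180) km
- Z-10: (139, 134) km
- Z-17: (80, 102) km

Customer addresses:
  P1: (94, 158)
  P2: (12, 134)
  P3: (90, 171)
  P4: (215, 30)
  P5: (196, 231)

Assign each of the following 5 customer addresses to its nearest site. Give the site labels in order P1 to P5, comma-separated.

Z-10, Z-17, Z-18, Z-5, Z-13

P1 → Z-10 (d²=2601.00)
P2 → Z-17 (d²=5648.00)
P3 → Z-18 (d²=2385.00)
P4 → Z-5 (d²=7261.00)
P5 → Z-13 (d²=1261.00)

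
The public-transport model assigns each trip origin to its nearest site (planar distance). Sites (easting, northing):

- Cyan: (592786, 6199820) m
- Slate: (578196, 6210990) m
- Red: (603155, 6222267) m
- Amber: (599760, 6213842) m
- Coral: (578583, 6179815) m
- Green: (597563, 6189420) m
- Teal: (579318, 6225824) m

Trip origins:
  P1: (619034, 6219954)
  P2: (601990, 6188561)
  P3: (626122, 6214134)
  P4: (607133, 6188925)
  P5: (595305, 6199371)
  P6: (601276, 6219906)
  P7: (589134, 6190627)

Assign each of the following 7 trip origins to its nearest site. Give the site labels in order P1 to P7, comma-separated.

P1 → Red (d²=257492610.00)
P2 → Green (d²=20336210.00)
P3 → Red (d²=593628778.00)
P4 → Green (d²=91829925.00)
P5 → Cyan (d²=6546962.00)
P6 → Red (d²=9104962.00)
P7 → Green (d²=72504890.00)

Red, Green, Red, Green, Cyan, Red, Green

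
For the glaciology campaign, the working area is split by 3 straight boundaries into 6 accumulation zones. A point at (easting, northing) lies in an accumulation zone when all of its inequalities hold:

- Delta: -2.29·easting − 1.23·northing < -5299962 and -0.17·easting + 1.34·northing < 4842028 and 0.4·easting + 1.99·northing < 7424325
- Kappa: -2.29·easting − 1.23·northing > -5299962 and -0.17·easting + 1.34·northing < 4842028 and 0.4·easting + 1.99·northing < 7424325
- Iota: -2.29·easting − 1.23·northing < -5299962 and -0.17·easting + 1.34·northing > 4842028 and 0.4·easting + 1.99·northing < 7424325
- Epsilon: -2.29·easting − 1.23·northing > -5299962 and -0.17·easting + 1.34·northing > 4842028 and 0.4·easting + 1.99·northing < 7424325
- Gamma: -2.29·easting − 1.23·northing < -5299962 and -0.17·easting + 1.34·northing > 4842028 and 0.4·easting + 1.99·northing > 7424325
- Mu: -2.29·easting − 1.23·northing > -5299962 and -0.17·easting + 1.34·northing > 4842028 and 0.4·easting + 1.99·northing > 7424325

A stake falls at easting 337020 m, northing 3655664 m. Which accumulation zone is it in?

-2.29·337020 − 1.23·3655664 = -5268242.520, which is > -5299962
-0.17·337020 + 1.34·3655664 = 4841296.360, which is < 4842028
0.4·337020 + 1.99·3655664 = 7409579.360, which is < 7424325
This sign pattern matches Kappa.

Kappa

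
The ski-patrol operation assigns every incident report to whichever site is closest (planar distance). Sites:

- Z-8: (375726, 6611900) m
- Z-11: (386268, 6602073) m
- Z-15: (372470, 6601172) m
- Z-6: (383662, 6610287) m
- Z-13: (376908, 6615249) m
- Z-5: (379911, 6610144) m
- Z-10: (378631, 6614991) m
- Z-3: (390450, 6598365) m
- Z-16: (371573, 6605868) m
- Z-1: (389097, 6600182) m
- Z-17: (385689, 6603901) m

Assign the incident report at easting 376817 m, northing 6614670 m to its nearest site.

Squared distances to each site:
Z-8: 8863181.000; Z-11: 248005810.000; Z-15: 201092413.000; Z-6: 66064714.000; Z-13: 343522.000; Z-5: 30057512.000; Z-10: 3393637.000; Z-3: 451711714.000; Z-16: 104974740.000; Z-1: 360700544.000; Z-17: 194683745.000.
Minimum at Z-13.

Z-13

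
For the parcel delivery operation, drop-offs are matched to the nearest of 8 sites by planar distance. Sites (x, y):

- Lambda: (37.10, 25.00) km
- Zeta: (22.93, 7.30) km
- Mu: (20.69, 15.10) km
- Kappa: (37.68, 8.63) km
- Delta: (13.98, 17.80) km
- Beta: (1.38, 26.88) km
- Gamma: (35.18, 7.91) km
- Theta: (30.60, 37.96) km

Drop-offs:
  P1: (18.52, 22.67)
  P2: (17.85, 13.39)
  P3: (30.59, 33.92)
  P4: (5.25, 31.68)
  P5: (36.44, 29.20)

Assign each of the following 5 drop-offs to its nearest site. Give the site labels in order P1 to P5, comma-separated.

Delta, Mu, Theta, Beta, Lambda

P1 → Delta (d²=44.33)
P2 → Mu (d²=10.99)
P3 → Theta (d²=16.32)
P4 → Beta (d²=38.02)
P5 → Lambda (d²=18.08)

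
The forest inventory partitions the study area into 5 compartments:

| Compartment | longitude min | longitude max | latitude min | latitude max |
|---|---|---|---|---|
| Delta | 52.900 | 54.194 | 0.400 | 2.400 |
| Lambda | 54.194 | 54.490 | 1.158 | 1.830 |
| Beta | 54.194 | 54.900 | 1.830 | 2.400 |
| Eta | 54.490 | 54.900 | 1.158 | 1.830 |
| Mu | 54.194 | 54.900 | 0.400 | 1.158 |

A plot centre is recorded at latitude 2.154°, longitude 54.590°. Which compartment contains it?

Beta

The point has longitude = 54.590 and latitude = 2.154.
Only Beta satisfies 54.194 ≤ longitude ≤ 54.900 and 1.830 ≤ latitude ≤ 2.400.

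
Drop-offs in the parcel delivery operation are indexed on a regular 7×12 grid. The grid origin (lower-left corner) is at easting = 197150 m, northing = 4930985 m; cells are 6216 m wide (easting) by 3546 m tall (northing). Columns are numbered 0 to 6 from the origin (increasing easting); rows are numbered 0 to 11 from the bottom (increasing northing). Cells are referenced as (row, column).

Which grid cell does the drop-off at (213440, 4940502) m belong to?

(2, 2)

Column index: ⌊(213440 − 197150) / 6216⌋ = ⌊2.621⌋ = 2
Row offset from origin: ⌊(4940502 − 4930985) / 3546⌋ = ⌊2.684⌋ = 2 → row 2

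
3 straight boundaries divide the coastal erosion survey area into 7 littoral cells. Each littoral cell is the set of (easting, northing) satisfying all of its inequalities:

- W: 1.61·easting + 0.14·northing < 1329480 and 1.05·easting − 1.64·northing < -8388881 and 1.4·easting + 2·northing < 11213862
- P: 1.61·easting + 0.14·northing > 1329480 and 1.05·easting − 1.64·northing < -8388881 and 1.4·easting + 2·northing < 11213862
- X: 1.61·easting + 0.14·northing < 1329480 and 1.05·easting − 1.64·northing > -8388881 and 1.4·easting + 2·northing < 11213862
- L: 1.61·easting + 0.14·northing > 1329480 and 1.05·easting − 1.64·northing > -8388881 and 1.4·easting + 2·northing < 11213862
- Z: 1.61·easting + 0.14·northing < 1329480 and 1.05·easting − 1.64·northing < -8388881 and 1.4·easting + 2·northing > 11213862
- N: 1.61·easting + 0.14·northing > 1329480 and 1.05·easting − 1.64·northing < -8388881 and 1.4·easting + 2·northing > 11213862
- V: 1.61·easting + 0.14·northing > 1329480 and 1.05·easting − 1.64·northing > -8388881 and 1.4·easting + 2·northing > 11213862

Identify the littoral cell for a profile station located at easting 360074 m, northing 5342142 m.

1.61·360074 + 0.14·5342142 = 1327619.020, which is < 1329480
1.05·360074 − 1.64·5342142 = -8383035.180, which is > -8388881
1.4·360074 + 2·5342142 = 11188387.600, which is < 11213862
This sign pattern matches X.

X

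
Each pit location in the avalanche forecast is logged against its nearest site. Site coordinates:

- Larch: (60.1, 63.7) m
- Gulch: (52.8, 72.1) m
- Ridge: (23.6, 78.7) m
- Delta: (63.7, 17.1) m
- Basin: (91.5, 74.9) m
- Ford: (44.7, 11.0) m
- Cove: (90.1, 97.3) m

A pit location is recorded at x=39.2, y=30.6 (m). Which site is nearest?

Squared distances to each site:
Larch: 1532.420; Gulch: 1907.210; Ridge: 2556.970; Delta: 782.500; Basin: 4697.780; Ford: 414.410; Cove: 7039.700.
Minimum at Ford.

Ford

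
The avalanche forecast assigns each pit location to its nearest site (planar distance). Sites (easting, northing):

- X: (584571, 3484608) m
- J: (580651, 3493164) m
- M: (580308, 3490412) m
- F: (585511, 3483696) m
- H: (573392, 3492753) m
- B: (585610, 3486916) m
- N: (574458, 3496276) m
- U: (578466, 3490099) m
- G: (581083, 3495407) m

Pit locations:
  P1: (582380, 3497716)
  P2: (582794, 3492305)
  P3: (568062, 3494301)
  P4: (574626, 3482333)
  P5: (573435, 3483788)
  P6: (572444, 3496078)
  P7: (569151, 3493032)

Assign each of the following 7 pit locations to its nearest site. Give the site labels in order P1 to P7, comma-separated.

G, J, H, U, U, N, H

P1 → G (d²=7013690.00)
P2 → J (d²=5330330.00)
P3 → H (d²=30805204.00)
P4 → U (d²=75056356.00)
P5 → U (d²=65139682.00)
P6 → N (d²=4095400.00)
P7 → H (d²=18063922.00)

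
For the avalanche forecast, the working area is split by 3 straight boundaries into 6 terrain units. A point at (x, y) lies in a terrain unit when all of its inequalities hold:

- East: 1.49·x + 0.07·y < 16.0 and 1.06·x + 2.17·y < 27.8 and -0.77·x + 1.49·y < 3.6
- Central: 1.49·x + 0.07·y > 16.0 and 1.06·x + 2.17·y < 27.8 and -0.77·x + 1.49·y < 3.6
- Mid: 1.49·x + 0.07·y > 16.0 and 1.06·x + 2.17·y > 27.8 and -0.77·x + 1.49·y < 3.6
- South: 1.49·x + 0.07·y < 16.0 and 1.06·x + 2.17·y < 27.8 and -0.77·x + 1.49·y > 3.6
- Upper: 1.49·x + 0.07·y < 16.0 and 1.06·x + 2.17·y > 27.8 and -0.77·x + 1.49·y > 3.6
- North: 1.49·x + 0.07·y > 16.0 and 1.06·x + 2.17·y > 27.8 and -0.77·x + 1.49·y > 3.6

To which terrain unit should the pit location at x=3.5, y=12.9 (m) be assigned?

Upper

1.49·3.5 + 0.07·12.9 = 6.118, which is < 16.0
1.06·3.5 + 2.17·12.9 = 31.703, which is > 27.8
-0.77·3.5 + 1.49·12.9 = 16.526, which is > 3.6
This sign pattern matches Upper.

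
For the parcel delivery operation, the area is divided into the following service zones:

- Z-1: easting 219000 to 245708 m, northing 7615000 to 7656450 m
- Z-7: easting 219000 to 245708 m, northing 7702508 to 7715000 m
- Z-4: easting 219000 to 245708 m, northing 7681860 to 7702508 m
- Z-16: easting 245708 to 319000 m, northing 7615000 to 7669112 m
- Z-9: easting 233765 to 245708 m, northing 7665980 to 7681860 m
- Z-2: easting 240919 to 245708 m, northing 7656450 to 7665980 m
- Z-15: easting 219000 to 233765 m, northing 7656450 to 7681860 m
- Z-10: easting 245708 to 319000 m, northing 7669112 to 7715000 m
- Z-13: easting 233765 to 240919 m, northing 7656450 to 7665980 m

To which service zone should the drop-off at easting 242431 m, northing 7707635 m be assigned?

Z-7

The point has easting = 242431 and northing = 7707635.
Only Z-7 satisfies 219000 ≤ easting ≤ 245708 and 7702508 ≤ northing ≤ 7715000.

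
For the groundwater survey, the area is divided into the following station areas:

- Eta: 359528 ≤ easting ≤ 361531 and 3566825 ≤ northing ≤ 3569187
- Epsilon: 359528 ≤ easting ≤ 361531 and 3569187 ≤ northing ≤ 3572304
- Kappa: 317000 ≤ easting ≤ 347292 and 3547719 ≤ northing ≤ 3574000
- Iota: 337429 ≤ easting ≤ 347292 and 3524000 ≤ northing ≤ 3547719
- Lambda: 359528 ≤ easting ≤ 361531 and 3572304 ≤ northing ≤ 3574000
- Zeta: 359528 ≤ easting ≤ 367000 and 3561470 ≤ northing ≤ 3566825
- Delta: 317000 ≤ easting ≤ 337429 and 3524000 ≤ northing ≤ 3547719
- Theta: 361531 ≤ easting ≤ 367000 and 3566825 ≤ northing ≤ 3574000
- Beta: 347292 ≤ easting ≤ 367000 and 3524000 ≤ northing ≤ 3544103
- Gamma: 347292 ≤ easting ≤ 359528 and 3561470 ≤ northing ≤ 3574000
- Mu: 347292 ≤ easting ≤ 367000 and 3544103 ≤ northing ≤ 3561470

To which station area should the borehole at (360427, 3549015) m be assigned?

The point has easting = 360427 and northing = 3549015.
Only Mu satisfies 347292 ≤ easting ≤ 367000 and 3544103 ≤ northing ≤ 3561470.

Mu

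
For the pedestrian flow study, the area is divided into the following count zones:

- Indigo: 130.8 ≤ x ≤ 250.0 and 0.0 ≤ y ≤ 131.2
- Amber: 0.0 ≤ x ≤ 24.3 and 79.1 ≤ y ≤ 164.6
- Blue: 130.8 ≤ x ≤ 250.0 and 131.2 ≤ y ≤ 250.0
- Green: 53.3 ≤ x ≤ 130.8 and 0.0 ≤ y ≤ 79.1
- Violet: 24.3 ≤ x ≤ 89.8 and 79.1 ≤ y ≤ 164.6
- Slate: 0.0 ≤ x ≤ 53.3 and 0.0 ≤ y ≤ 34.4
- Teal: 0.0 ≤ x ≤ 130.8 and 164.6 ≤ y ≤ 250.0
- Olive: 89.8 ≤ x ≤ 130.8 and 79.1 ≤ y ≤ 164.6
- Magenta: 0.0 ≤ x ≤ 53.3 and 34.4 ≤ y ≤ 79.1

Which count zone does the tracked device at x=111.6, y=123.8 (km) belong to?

Olive

The point has x = 111.6 and y = 123.8.
Only Olive satisfies 89.8 ≤ x ≤ 130.8 and 79.1 ≤ y ≤ 164.6.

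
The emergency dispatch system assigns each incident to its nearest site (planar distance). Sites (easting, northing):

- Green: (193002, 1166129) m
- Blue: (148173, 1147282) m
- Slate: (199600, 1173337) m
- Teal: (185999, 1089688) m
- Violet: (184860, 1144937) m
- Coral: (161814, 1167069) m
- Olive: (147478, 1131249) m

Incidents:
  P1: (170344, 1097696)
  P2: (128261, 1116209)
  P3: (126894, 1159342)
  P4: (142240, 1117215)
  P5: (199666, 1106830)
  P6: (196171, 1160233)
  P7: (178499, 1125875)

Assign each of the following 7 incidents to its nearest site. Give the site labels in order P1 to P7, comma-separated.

Teal, Olive, Blue, Olive, Teal, Green, Violet

P1 → Teal (d²=309207089.00)
P2 → Olive (d²=595494689.00)
P3 → Blue (d²=598239441.00)
P4 → Olive (d²=224389800.00)
P5 → Teal (d²=480635053.00)
P6 → Green (d²=44805377.00)
P7 → Violet (d²=403822165.00)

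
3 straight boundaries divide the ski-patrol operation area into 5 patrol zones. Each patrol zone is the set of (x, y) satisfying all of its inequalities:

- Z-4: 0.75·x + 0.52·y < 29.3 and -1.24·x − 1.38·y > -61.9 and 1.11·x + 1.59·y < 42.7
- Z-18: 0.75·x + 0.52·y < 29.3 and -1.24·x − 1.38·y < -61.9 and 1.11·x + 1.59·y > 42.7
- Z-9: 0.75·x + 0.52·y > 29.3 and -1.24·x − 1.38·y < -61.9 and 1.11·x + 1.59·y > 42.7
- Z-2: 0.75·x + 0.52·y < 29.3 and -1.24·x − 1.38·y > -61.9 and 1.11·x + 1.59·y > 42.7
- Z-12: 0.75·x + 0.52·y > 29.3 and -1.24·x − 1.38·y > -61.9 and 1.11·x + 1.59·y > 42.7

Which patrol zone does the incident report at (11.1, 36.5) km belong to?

0.75·11.1 + 0.52·36.5 = 27.305, which is < 29.3
-1.24·11.1 − 1.38·36.5 = -64.134, which is < -61.9
1.11·11.1 + 1.59·36.5 = 70.356, which is > 42.7
This sign pattern matches Z-18.

Z-18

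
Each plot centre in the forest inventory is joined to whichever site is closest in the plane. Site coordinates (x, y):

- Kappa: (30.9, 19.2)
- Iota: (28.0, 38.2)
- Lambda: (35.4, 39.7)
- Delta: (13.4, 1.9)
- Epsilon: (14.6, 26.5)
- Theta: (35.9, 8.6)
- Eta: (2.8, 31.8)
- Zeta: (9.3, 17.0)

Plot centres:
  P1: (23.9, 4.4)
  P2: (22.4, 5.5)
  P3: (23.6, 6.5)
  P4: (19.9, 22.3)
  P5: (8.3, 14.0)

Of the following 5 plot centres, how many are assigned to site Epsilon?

1

P1 → Delta
P2 → Delta
P3 → Delta
P4 → Epsilon
P5 → Zeta
1 of the 5 goes to Epsilon.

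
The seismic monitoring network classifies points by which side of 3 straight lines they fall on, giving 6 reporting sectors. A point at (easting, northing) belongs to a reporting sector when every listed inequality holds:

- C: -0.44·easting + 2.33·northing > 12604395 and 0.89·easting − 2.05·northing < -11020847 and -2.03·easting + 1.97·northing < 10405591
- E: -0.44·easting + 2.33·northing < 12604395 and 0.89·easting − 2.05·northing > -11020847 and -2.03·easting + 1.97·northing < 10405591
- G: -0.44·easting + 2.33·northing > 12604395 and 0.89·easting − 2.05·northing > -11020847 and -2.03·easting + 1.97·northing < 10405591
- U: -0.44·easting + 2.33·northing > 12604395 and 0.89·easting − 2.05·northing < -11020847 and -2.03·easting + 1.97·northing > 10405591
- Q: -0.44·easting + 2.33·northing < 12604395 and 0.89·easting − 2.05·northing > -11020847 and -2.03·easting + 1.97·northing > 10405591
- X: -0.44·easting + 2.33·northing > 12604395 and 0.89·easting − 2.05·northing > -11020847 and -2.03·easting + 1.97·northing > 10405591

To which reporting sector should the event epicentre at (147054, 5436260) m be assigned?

Q

-0.44·147054 + 2.33·5436260 = 12601782.040, which is < 12604395
0.89·147054 − 2.05·5436260 = -11013454.940, which is > -11020847
-2.03·147054 + 1.97·5436260 = 10410912.580, which is > 10405591
This sign pattern matches Q.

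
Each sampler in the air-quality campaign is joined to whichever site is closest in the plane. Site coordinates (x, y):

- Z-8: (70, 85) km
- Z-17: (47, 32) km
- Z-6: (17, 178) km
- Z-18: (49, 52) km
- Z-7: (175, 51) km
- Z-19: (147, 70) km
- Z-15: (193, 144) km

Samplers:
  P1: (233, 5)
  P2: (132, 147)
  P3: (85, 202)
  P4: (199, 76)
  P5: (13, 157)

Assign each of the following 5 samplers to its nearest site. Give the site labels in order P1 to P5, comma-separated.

Z-7, Z-15, Z-6, Z-7, Z-6

P1 → Z-7 (d²=5480.00)
P2 → Z-15 (d²=3730.00)
P3 → Z-6 (d²=5200.00)
P4 → Z-7 (d²=1201.00)
P5 → Z-6 (d²=457.00)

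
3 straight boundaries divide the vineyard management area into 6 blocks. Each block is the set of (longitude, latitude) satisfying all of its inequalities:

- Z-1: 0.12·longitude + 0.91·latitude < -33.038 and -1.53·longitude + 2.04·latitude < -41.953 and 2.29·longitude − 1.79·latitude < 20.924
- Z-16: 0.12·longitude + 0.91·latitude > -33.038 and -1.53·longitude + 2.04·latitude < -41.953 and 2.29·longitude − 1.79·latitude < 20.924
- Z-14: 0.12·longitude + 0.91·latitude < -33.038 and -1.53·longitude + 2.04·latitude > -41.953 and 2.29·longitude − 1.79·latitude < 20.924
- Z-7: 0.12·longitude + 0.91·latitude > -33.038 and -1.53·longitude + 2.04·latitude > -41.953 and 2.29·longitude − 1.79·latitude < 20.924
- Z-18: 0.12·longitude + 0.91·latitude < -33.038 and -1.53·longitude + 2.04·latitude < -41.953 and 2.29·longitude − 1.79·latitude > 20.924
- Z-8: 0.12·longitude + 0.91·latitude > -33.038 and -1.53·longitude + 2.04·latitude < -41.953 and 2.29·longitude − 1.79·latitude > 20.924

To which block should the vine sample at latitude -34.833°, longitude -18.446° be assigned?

Z-1

0.12·-18.446 + 0.91·-34.833 = -33.912, which is < -33.038
-1.53·-18.446 + 2.04·-34.833 = -42.837, which is < -41.953
2.29·-18.446 − 1.79·-34.833 = 20.110, which is < 20.924
This sign pattern matches Z-1.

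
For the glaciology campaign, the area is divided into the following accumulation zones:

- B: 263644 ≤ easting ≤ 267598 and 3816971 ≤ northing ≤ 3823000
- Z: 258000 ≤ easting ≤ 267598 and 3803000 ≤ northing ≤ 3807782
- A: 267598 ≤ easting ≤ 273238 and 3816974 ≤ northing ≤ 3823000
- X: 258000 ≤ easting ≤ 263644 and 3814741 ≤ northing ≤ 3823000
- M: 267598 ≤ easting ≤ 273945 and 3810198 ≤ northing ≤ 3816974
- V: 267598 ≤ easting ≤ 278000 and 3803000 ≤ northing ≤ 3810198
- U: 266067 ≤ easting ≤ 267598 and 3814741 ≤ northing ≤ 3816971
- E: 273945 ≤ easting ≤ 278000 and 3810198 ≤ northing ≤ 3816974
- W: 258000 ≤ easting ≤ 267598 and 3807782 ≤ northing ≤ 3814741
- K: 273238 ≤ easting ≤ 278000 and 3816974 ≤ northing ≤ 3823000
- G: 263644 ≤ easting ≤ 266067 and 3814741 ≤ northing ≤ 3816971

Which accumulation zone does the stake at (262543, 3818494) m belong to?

X

The point has easting = 262543 and northing = 3818494.
Only X satisfies 258000 ≤ easting ≤ 263644 and 3814741 ≤ northing ≤ 3823000.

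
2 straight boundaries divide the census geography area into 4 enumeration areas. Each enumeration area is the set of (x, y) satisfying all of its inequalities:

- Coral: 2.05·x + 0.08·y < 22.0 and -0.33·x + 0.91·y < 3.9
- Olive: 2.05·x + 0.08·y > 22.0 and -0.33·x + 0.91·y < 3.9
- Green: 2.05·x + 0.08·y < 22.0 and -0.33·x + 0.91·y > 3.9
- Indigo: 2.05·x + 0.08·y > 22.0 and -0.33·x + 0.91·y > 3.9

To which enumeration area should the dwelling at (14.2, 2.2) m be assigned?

Olive

2.05·14.2 + 0.08·2.2 = 29.286, which is > 22.0
-0.33·14.2 + 0.91·2.2 = -2.684, which is < 3.9
This sign pattern matches Olive.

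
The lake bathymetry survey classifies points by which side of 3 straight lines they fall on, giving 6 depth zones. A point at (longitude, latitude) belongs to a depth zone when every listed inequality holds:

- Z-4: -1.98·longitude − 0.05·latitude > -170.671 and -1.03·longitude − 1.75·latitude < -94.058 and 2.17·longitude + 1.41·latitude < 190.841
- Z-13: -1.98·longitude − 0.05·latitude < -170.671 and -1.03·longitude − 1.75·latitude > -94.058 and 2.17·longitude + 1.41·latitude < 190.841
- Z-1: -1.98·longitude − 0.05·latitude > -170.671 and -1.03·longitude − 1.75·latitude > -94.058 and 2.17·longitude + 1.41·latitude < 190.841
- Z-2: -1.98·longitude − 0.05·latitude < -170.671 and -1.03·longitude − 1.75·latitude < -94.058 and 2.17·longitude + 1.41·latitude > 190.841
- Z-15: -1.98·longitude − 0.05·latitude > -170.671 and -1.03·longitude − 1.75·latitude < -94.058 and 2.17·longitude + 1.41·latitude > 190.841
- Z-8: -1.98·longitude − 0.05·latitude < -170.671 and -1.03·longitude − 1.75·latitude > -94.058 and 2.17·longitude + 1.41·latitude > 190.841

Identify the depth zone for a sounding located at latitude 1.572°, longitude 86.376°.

Z-13

-1.98·86.376 − 0.05·1.572 = -171.103, which is < -170.671
-1.03·86.376 − 1.75·1.572 = -91.718, which is > -94.058
2.17·86.376 + 1.41·1.572 = 189.652, which is < 190.841
This sign pattern matches Z-13.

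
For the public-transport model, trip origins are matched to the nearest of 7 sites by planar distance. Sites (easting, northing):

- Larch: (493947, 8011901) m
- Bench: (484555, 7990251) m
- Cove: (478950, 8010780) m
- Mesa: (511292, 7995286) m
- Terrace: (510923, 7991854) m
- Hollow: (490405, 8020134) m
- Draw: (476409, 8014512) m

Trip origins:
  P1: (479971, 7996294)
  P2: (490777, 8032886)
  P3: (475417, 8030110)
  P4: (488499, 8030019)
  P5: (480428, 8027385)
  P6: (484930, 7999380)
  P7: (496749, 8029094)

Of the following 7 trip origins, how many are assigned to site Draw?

1

P1 → Bench
P2 → Hollow
P3 → Draw
P4 → Hollow
P5 → Hollow
P6 → Bench
P7 → Hollow
1 of the 7 goes to Draw.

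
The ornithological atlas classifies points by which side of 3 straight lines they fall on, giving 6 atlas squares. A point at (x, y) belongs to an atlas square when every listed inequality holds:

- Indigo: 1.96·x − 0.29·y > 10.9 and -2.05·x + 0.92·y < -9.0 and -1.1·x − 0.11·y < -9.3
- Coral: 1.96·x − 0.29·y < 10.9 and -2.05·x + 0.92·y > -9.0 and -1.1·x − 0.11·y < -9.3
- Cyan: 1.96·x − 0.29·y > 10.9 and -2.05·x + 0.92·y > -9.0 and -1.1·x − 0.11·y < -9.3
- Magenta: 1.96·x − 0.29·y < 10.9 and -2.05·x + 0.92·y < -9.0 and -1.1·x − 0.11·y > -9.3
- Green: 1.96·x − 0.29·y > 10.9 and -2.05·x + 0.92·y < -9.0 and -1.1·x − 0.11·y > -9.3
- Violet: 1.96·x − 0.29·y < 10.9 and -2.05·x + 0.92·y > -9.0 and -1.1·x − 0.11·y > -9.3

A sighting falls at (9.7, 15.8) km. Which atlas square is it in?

1.96·9.7 − 0.29·15.8 = 14.430, which is > 10.9
-2.05·9.7 + 0.92·15.8 = -5.349, which is > -9.0
-1.1·9.7 − 0.11·15.8 = -12.408, which is < -9.3
This sign pattern matches Cyan.

Cyan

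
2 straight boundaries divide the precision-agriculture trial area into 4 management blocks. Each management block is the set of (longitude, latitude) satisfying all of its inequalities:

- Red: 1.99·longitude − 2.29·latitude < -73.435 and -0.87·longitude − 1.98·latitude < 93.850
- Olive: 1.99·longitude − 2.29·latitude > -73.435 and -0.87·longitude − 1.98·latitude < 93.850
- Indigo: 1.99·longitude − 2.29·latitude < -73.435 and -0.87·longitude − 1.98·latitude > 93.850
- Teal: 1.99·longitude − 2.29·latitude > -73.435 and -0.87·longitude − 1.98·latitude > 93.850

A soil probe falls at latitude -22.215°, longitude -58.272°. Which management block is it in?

1.99·-58.272 − 2.29·-22.215 = -65.089, which is > -73.435
-0.87·-58.272 − 1.98·-22.215 = 94.682, which is > 93.850
This sign pattern matches Teal.

Teal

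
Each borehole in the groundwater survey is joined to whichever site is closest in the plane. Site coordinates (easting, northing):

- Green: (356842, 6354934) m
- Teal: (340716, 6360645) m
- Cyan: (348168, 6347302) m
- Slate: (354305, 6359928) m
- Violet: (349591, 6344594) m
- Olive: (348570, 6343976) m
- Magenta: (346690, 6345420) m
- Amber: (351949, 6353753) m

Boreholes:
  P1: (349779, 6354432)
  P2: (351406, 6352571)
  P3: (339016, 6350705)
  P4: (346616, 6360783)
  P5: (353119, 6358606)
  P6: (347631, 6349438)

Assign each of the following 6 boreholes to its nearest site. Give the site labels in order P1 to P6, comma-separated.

P1 → Amber (d²=5169941.00)
P2 → Amber (d²=1691973.00)
P3 → Magenta (d²=86821501.00)
P4 → Teal (d²=34829044.00)
P5 → Slate (d²=3154280.00)
P6 → Cyan (d²=4850865.00)

Amber, Amber, Magenta, Teal, Slate, Cyan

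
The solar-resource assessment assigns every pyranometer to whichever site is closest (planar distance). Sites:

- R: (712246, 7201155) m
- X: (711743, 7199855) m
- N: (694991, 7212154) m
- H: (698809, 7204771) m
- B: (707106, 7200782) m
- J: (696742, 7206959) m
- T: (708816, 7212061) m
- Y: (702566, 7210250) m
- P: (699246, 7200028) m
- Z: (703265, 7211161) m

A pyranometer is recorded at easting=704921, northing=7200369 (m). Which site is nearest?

B

Squared distances to each site:
R: 54273421.000; X: 46803880.000; N: 237491125.000; H: 56734148.000; B: 4944794.000; J: 110324141.000; T: 151873889.000; Y: 103180186.000; P: 32321906.000; Z: 119209600.000.
Minimum at B.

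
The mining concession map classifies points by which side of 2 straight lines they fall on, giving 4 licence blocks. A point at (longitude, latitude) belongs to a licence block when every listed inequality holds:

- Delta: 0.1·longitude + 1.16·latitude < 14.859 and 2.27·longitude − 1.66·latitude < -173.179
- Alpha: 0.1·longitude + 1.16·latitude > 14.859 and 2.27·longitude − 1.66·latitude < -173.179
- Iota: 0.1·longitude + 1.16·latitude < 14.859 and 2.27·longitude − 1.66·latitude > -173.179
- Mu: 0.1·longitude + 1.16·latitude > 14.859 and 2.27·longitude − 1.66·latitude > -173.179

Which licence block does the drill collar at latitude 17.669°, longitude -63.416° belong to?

Delta

0.1·-63.416 + 1.16·17.669 = 14.154, which is < 14.859
2.27·-63.416 − 1.66·17.669 = -173.285, which is < -173.179
This sign pattern matches Delta.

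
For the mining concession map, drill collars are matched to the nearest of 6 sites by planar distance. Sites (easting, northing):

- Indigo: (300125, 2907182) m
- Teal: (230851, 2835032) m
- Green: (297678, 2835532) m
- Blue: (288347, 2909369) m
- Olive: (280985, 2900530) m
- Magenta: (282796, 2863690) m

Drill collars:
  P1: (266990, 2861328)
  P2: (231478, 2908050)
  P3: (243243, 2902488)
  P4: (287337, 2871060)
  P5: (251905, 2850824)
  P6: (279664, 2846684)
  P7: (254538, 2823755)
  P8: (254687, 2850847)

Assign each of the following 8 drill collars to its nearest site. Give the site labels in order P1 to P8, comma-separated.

P1 → Magenta (d²=255408680.00)
P2 → Olive (d²=2507493449.00)
P3 → Olive (d²=1428292328.00)
P4 → Magenta (d²=74937581.00)
P5 → Teal (d²=692658180.00)
P6 → Magenta (d²=299013460.00)
P7 → Teal (d²=688244698.00)
P8 → Teal (d²=818269121.00)

Magenta, Olive, Olive, Magenta, Teal, Magenta, Teal, Teal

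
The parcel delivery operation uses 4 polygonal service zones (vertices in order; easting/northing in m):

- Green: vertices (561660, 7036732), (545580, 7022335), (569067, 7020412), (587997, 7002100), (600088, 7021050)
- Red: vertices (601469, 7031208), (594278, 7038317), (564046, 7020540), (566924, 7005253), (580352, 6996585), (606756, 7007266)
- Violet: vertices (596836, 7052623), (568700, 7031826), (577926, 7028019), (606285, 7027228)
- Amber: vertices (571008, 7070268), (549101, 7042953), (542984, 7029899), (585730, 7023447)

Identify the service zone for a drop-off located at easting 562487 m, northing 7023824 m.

Cast a ray rightward from (562487, 7023824). For each polygon, the edges (by vertex number in listed order) whose endpoints lie on opposite sides of northing = 7023824, where each meets that height, and whether that is right or left of the point:
Green: 1–2 at easting≈547243.1 (left), 5–1 at easting≈593290.4 (right) → 1 crossing.
Red: 2–3 at easting≈569630.9 (right), 6–1 at easting≈603099.6 (right) → 2 crossings.
Violet: no edge straddles that height → 0 crossings.
Amber: 3–4 at easting≈583232.3 (right), 4–1 at easting≈585611.5 (right) → 2 crossings.
Only Green has an odd count, so the point is inside Green.

Green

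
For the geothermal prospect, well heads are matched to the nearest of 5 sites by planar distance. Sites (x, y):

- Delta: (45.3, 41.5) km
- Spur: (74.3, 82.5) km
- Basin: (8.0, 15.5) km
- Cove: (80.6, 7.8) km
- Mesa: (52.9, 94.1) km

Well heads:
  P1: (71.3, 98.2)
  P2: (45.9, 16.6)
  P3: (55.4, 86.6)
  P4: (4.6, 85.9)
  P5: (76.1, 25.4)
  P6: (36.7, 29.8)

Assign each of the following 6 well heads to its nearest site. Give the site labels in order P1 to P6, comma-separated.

P1 → Spur (d²=255.49)
P2 → Delta (d²=620.37)
P3 → Mesa (d²=62.50)
P4 → Mesa (d²=2400.13)
P5 → Cove (d²=330.01)
P6 → Delta (d²=210.85)

Spur, Delta, Mesa, Mesa, Cove, Delta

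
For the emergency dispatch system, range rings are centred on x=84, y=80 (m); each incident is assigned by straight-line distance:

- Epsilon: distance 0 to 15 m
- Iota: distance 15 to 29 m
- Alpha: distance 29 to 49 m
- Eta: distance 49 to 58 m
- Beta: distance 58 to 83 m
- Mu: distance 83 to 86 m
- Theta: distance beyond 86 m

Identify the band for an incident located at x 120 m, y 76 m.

Alpha

Distance = √((120−84)² + (76−80)²) = √(1296.000 + 16.000) = 36.222 m.
29 ≤ 36.222 < 49 → Alpha.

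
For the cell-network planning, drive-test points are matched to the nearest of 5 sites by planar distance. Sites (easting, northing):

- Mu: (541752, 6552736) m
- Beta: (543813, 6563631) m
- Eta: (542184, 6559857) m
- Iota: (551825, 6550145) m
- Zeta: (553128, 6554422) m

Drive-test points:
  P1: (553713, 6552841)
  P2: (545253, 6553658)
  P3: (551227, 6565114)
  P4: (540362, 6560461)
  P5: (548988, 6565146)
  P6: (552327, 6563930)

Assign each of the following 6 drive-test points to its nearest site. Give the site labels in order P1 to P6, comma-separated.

Zeta, Mu, Beta, Eta, Beta, Beta

P1 → Zeta (d²=2841786.00)
P2 → Mu (d²=13107085.00)
P3 → Beta (d²=57166685.00)
P4 → Eta (d²=3684500.00)
P5 → Beta (d²=29075850.00)
P6 → Beta (d²=72577597.00)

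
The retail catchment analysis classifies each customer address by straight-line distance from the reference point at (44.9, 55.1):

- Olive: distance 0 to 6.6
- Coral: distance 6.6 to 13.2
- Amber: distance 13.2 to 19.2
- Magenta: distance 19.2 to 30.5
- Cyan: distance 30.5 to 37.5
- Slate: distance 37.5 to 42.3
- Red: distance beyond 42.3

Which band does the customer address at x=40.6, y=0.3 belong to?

Distance = √((40.6−44.9)² + (0.3−55.1)²) = √(18.490 + 3003.040) = 54.968.
42.3 ≤ 54.968 < ∞ → Red.

Red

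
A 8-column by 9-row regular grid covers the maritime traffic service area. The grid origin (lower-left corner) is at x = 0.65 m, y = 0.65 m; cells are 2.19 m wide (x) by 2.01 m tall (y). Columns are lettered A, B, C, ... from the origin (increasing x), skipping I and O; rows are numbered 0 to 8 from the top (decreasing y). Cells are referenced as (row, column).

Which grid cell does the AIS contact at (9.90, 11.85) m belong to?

Column index: ⌊(9.90 − 0.65) / 2.19⌋ = ⌊4.224⌋ = 4 → column E
Row offset from origin: ⌊(11.85 − 0.65) / 2.01⌋ = ⌊5.572⌋ = 5 → row 3 (counted from top)

(3, E)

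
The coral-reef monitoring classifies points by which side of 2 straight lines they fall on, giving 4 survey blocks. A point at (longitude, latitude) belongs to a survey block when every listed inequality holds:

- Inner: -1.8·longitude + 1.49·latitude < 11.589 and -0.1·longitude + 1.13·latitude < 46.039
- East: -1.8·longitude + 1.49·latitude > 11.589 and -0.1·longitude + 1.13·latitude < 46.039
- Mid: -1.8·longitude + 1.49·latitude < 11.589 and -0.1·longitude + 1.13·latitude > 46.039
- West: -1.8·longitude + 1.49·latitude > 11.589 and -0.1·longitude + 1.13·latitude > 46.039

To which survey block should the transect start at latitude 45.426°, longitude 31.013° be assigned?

West

-1.8·31.013 + 1.49·45.426 = 11.861, which is > 11.589
-0.1·31.013 + 1.13·45.426 = 48.230, which is > 46.039
This sign pattern matches West.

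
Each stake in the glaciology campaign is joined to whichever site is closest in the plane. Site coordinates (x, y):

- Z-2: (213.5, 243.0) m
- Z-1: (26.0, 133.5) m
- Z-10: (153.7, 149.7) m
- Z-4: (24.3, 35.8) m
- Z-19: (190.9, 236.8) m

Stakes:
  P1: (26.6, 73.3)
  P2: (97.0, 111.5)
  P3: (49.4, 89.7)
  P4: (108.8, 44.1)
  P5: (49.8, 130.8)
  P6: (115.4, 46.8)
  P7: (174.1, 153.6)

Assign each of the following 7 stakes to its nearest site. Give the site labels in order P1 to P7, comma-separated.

Z-4, Z-10, Z-1, Z-4, Z-1, Z-4, Z-10

P1 → Z-4 (d²=1411.54)
P2 → Z-10 (d²=4674.13)
P3 → Z-1 (d²=2466.00)
P4 → Z-4 (d²=7209.14)
P5 → Z-1 (d²=573.73)
P6 → Z-4 (d²=8420.21)
P7 → Z-10 (d²=431.37)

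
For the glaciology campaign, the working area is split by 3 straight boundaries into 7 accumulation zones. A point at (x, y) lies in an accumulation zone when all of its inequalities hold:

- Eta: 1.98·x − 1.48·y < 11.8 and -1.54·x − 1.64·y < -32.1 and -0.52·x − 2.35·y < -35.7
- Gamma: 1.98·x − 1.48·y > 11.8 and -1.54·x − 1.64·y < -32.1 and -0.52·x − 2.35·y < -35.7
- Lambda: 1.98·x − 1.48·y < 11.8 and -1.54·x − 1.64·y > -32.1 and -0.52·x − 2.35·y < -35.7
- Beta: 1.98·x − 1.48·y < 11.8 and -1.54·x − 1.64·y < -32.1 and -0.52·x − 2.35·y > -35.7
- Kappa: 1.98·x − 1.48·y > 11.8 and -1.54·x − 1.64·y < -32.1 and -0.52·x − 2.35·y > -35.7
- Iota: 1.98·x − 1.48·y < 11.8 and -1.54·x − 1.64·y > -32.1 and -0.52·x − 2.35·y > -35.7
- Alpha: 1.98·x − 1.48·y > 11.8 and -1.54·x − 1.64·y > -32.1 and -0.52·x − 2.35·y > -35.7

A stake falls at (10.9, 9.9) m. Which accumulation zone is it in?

Beta

1.98·10.9 − 1.48·9.9 = 6.930, which is < 11.8
-1.54·10.9 − 1.64·9.9 = -33.022, which is < -32.1
-0.52·10.9 − 2.35·9.9 = -28.933, which is > -35.7
This sign pattern matches Beta.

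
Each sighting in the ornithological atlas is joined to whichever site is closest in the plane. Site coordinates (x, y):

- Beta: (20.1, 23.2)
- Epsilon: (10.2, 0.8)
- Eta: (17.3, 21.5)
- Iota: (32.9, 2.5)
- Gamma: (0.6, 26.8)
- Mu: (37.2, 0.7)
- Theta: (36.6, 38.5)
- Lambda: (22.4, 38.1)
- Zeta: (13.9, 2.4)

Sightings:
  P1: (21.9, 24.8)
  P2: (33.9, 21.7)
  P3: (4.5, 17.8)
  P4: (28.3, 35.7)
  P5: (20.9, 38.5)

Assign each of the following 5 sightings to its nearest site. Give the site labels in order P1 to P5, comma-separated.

P1 → Beta (d²=5.80)
P2 → Beta (d²=192.69)
P3 → Gamma (d²=96.21)
P4 → Lambda (d²=40.57)
P5 → Lambda (d²=2.41)

Beta, Beta, Gamma, Lambda, Lambda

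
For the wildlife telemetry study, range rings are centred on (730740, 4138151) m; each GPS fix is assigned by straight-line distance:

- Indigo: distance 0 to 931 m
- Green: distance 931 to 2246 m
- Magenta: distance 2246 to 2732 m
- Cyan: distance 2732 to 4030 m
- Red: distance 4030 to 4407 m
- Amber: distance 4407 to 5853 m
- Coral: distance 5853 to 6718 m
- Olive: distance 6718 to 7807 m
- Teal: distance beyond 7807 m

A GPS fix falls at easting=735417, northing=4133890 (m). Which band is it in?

Coral

Distance = √((735417−730740)² + (4133890−4138151)²) = √(21874329.000 + 18156121.000) = 6326.962 m.
5853 ≤ 6326.962 < 6718 → Coral.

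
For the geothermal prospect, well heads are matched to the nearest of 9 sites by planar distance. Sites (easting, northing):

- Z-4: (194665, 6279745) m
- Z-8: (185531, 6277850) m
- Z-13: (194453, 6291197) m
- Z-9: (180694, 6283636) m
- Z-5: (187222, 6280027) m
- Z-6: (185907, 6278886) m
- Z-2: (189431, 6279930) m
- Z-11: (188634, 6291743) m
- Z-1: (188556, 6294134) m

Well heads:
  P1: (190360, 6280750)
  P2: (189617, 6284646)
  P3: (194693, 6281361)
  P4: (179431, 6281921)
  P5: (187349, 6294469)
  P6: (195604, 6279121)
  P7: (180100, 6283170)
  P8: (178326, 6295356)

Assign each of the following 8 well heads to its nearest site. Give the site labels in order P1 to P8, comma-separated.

P1 → Z-2 (d²=1535441.00)
P2 → Z-2 (d²=22275252.00)
P3 → Z-4 (d²=2612240.00)
P4 → Z-9 (d²=4536394.00)
P5 → Z-1 (d²=1569074.00)
P6 → Z-4 (d²=1271097.00)
P7 → Z-9 (d²=569992.00)
P8 → Z-1 (d²=106146184.00)

Z-2, Z-2, Z-4, Z-9, Z-1, Z-4, Z-9, Z-1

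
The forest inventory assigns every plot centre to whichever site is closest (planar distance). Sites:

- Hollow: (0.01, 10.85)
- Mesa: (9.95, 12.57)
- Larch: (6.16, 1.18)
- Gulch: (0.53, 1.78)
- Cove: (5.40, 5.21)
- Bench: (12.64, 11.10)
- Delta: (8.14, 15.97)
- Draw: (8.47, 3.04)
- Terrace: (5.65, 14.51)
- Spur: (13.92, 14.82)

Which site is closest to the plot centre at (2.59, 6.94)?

Cove

Squared distances to each site:
Hollow: 21.944; Mesa: 85.866; Larch: 45.923; Gulch: 30.869; Cove: 10.889; Bench: 118.308; Delta: 112.343; Draw: 49.784; Terrace: 66.668; Spur: 190.463.
Minimum at Cove.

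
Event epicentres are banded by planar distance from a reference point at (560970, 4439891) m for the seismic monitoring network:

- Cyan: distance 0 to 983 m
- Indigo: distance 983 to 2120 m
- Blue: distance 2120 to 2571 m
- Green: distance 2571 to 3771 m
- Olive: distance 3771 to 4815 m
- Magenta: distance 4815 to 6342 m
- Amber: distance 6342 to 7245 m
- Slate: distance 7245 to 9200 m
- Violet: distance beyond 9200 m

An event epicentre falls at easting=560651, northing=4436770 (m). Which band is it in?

Green

Distance = √((560651−560970)² + (4436770−4439891)²) = √(101761.000 + 9740641.000) = 3137.260 m.
2571 ≤ 3137.260 < 3771 → Green.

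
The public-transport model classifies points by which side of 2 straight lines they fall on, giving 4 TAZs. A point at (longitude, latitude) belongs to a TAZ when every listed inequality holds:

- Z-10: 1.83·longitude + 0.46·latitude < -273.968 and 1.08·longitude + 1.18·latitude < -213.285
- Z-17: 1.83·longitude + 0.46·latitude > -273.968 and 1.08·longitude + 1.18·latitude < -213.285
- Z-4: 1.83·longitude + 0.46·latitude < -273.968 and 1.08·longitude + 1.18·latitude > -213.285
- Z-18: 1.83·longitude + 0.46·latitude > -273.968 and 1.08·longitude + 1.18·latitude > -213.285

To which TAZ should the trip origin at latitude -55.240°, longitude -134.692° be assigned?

Z-18

1.83·-134.692 + 0.46·-55.240 = -271.897, which is > -273.968
1.08·-134.692 + 1.18·-55.240 = -210.651, which is > -213.285
This sign pattern matches Z-18.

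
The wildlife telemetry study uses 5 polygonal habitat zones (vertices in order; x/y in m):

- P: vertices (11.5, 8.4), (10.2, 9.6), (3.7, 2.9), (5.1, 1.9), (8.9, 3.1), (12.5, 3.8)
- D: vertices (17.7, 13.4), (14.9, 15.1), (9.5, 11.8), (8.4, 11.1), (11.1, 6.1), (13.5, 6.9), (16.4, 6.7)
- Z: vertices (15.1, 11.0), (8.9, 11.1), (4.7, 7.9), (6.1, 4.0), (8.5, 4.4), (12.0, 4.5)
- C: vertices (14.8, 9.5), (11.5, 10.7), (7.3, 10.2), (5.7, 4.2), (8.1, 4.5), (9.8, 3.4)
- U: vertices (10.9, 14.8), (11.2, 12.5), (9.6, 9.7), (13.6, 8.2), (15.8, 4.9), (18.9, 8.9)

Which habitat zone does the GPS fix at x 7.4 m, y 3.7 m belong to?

Cast a ray rightward from (7.4, 3.7). For each polygon, the edges (by vertex number in listed order) whose endpoints lie on opposite sides of y = 3.7, where each meets that height, and whether that is right or left of the point:
P: 2–3 at x≈4.48 (left), 5–6 at x≈11.99 (right) → 1 crossing.
D: no edge straddles that height → 0 crossings.
Z: no edge straddles that height → 0 crossings.
C: 5–6 at x≈9.34 (right), 6–1 at x≈10.05 (right) → 2 crossings.
U: no edge straddles that height → 0 crossings.
Only P has an odd count, so the point is inside P.

P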